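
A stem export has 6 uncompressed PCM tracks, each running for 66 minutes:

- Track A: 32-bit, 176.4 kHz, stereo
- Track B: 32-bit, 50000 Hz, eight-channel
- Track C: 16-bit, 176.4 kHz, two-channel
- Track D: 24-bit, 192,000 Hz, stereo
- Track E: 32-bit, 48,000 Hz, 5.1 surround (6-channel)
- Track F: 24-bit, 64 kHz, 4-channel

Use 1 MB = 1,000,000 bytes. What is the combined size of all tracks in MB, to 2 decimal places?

66 minutes = 3,960 s.
Track A: 176,400 × 3,960 × 4 × 2 = 5,588,352,000 bytes.
Track B: 50,000 × 3,960 × 4 × 8 = 6,336,000,000 bytes.
Track C: 176,400 × 3,960 × 2 × 2 = 2,794,176,000 bytes.
Track D: 192,000 × 3,960 × 3 × 2 = 4,561,920,000 bytes.
Track E: 48,000 × 3,960 × 4 × 6 = 4,561,920,000 bytes.
Track F: 64,000 × 3,960 × 3 × 4 = 3,041,280,000 bytes.
Total = 26,883,648,000 bytes = 26883.65 MB.

26883.65 MB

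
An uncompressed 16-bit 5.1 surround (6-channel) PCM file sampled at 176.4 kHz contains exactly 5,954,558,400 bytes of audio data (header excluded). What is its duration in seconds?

2,813 seconds

Byte rate = 176,400 × 2 × 6 = 2,116,800 bytes/s.
Duration = 5,954,558,400 / 2,116,800 = 2,813 s.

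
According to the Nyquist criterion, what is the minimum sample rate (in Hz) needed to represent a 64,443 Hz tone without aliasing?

Minimum sample rate = 2 × 64,443 Hz = 128,886 Hz.

128,886 Hz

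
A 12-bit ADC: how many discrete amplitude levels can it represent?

4,096 levels

2^12 = 4,096.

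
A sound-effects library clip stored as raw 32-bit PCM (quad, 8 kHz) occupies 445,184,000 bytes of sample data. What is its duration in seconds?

3,478 seconds

Byte rate = 8,000 × 4 × 4 = 128,000 bytes/s.
Duration = 445,184,000 / 128,000 = 3,478 s.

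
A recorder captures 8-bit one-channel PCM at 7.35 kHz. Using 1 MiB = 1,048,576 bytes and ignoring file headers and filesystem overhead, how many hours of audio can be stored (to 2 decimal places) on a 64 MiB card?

2.54 hours

Uncompressed byte rate = 7,350 × 1 × 1 = 7,350 bytes/s.
Capacity = 64 × 1,048,576 = 67,108,864 bytes.
67,108,864 / 7,350 ≈ 9130.46 s → 2.54 hours.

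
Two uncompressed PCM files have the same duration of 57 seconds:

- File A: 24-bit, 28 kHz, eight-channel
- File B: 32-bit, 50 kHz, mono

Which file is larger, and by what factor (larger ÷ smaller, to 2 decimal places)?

File A, by a factor of 3.36

File A: 28,000 × 3 × 8 = 672,000 bytes/s.
File B: 50,000 × 4 × 1 = 200,000 bytes/s.
File A is larger; ratio = 38,304,000 / 11,400,000 = 3.36.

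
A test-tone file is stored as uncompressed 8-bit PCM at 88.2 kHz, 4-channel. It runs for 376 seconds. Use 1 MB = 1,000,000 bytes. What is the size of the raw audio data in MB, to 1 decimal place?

Bytes = 88,200 samples/s × 376 s × 1 bytes/sample × 4 ch = 132,652,800 bytes.
132,652,800 / 1,000,000 = 132.7 MB.

132.7 MB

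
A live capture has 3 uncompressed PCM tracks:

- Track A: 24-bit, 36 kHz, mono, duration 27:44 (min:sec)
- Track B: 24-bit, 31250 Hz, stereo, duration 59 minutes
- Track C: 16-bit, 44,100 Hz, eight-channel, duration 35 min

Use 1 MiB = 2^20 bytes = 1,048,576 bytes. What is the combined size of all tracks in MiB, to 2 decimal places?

2217.50 MiB

Track A: 27:44 (min:sec) = 1,664 s; 36,000 × 1,664 × 3 × 1 = 179,712,000 bytes.
Track B: 59 minutes = 3,540 s; 31,250 × 3,540 × 3 × 2 = 663,750,000 bytes.
Track C: 35 min = 2,100 s; 44,100 × 2,100 × 2 × 8 = 1,481,760,000 bytes.
Total = 2,325,222,000 bytes = 2217.50 MiB.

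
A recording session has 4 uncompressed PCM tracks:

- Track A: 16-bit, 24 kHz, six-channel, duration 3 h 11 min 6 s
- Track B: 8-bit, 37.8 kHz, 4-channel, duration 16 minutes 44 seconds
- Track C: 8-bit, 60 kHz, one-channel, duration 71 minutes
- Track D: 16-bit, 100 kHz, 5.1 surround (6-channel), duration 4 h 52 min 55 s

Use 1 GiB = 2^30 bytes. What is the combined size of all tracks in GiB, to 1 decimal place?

Track A: 3 h 11 min 6 s = 11,466 s; 24,000 × 11,466 × 2 × 6 = 3,302,208,000 bytes.
Track B: 16 minutes 44 seconds = 1,004 s; 37,800 × 1,004 × 1 × 4 = 151,804,800 bytes.
Track C: 71 minutes = 4,260 s; 60,000 × 4,260 × 1 × 1 = 255,600,000 bytes.
Track D: 4 h 52 min 55 s = 17,575 s; 100,000 × 17,575 × 2 × 6 = 21,090,000,000 bytes.
Total = 24,799,612,800 bytes = 23.1 GiB.

23.1 GiB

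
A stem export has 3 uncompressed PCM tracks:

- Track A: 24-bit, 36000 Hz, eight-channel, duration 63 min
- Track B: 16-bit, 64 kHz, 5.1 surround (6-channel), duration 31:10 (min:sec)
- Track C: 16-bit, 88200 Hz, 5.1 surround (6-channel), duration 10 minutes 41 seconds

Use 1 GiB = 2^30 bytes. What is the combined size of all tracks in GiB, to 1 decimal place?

5.0 GiB

Track A: 63 min = 3,780 s; 36,000 × 3,780 × 3 × 8 = 3,265,920,000 bytes.
Track B: 31:10 (min:sec) = 1,870 s; 64,000 × 1,870 × 2 × 6 = 1,436,160,000 bytes.
Track C: 10 minutes 41 seconds = 641 s; 88,200 × 641 × 2 × 6 = 678,434,400 bytes.
Total = 5,380,514,400 bytes = 5.0 GiB.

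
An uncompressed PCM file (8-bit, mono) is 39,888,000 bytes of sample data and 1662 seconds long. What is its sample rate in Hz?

24,000 Hz

Bytes = sample_rate × seconds × bytes_per_sample × channels.
sample_rate = 39,888,000 / (1,662 × 1 × 1) = 39,888,000 / 1,662 = 24,000 Hz.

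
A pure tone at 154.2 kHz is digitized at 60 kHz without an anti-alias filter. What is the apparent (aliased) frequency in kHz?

Nyquist = 60,000/2 = 30,000 Hz; 154,200 Hz exceeds it.
Alias = |154,200 − 3×60,000| = |154,200 − 180,000| = 25,800 Hz = 25.8 kHz.

25.8 kHz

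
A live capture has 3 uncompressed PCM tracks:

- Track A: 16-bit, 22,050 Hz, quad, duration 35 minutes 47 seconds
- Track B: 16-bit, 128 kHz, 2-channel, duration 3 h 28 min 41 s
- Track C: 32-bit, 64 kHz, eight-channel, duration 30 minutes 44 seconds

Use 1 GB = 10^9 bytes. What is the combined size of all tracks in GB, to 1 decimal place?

Track A: 35 minutes 47 seconds = 2,147 s; 22,050 × 2,147 × 2 × 4 = 378,730,800 bytes.
Track B: 3 h 28 min 41 s = 12,521 s; 128,000 × 12,521 × 2 × 2 = 6,410,752,000 bytes.
Track C: 30 minutes 44 seconds = 1,844 s; 64,000 × 1,844 × 4 × 8 = 3,776,512,000 bytes.
Total = 10,565,994,800 bytes = 10.6 GB.

10.6 GB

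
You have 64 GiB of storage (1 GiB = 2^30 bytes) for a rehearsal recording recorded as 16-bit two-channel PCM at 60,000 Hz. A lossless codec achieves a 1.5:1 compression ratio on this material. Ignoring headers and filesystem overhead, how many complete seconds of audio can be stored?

429,496 seconds

Uncompressed byte rate = 60,000 × 2 × 2 = 240,000 bytes/s.
After 1.5:1 compression, effective rate ≈ 160000 bytes/s.
Capacity = 64 × 1,073,741,824 = 68,719,476,736 bytes.
68,719,476,736 / effective rate ≈ 429496.73 s → 429,496 seconds.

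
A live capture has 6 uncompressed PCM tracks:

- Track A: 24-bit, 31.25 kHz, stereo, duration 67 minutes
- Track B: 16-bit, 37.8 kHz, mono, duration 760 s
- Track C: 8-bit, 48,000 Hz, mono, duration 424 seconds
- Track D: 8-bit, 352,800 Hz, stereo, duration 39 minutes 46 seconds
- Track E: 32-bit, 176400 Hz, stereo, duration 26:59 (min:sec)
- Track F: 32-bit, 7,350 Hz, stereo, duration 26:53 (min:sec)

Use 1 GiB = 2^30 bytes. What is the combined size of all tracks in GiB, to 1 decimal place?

Track A: 67 minutes = 4,020 s; 31,250 × 4,020 × 3 × 2 = 753,750,000 bytes.
Track B: 37,800 × 760 × 2 × 1 = 57,456,000 bytes.
Track C: 48,000 × 424 × 1 × 1 = 20,352,000 bytes.
Track D: 39 minutes 46 seconds = 2,386 s; 352,800 × 2,386 × 1 × 2 = 1,683,561,600 bytes.
Track E: 26:59 (min:sec) = 1,619 s; 176,400 × 1,619 × 4 × 2 = 2,284,732,800 bytes.
Track F: 26:53 (min:sec) = 1,613 s; 7,350 × 1,613 × 4 × 2 = 94,844,400 bytes.
Total = 4,894,696,800 bytes = 4.6 GiB.

4.6 GiB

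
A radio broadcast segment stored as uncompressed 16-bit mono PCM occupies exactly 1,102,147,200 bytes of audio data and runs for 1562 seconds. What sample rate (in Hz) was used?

352,800 Hz

Bytes = sample_rate × seconds × bytes_per_sample × channels.
sample_rate = 1,102,147,200 / (1,562 × 2 × 1) = 1,102,147,200 / 3,124 = 352,800 Hz.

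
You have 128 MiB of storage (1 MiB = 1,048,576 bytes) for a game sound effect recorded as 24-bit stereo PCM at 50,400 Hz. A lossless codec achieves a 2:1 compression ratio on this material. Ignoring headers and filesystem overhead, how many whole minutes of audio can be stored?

Uncompressed byte rate = 50,400 × 3 × 2 = 302,400 bytes/s.
After 2:1 compression, effective rate ≈ 151200 bytes/s.
Capacity = 128 × 1,048,576 = 134,217,728 bytes.
134,217,728 / effective rate ≈ 887.68 s → 14 minutes.

14 minutes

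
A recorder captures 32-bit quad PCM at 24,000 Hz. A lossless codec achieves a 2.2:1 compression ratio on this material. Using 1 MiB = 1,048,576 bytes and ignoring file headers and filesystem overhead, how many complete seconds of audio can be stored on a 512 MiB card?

3,075 seconds

Uncompressed byte rate = 24,000 × 4 × 4 = 384,000 bytes/s.
After 2.2:1 compression, effective rate ≈ 174545.45 bytes/s.
Capacity = 512 × 1,048,576 = 536,870,912 bytes.
536,870,912 / effective rate ≈ 3075.82 s → 3,075 seconds.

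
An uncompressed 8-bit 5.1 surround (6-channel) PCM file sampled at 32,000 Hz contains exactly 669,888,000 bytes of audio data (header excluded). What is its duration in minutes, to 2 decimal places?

58.15 minutes

Byte rate = 32,000 × 1 × 6 = 192,000 bytes/s.
Duration = 669,888,000 / 192,000 = 3,489 s.
3,489 s / 60 = 58.15 minutes.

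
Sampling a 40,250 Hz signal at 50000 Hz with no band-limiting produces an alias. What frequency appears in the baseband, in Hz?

9,750 Hz

Nyquist = 50,000/2 = 25,000 Hz; 40,250 Hz exceeds it.
Alias = |40,250 − 1×50,000| = |40,250 − 50,000| = 9,750 Hz.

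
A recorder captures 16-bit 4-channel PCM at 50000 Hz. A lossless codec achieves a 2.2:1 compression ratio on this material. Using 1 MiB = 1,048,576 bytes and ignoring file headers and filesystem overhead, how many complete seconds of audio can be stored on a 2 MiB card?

11 seconds

Uncompressed byte rate = 50,000 × 2 × 4 = 400,000 bytes/s.
After 2.2:1 compression, effective rate ≈ 181818.18 bytes/s.
Capacity = 2 × 1,048,576 = 2,097,152 bytes.
2,097,152 / effective rate ≈ 11.53 s → 11 seconds.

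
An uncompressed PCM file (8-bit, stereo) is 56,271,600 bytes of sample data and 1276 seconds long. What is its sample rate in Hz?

Bytes = sample_rate × seconds × bytes_per_sample × channels.
sample_rate = 56,271,600 / (1,276 × 1 × 2) = 56,271,600 / 2,552 = 22,050 Hz.

22,050 Hz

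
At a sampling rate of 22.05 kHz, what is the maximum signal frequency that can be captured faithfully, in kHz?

Nyquist frequency = sample rate / 2 = 22,050 / 2 = 11.025 kHz.

11.025 kHz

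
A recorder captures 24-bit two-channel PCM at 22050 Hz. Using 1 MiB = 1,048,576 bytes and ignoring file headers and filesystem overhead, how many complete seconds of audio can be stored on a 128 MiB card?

Uncompressed byte rate = 22,050 × 3 × 2 = 132,300 bytes/s.
Capacity = 128 × 1,048,576 = 134,217,728 bytes.
134,217,728 / 132,300 ≈ 1014.5 s → 1,014 seconds.

1,014 seconds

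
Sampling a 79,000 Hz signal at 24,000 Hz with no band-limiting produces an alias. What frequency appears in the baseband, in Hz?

7,000 Hz

Nyquist = 24,000/2 = 12,000 Hz; 79,000 Hz exceeds it.
Alias = |79,000 − 3×24,000| = |79,000 − 72,000| = 7,000 Hz.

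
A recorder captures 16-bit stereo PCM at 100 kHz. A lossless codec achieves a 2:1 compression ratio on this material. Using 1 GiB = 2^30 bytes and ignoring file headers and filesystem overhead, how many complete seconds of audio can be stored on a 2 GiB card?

Uncompressed byte rate = 100,000 × 2 × 2 = 400,000 bytes/s.
After 2:1 compression, effective rate ≈ 200000 bytes/s.
Capacity = 2 × 1,073,741,824 = 2,147,483,648 bytes.
2,147,483,648 / effective rate ≈ 10737.42 s → 10,737 seconds.

10,737 seconds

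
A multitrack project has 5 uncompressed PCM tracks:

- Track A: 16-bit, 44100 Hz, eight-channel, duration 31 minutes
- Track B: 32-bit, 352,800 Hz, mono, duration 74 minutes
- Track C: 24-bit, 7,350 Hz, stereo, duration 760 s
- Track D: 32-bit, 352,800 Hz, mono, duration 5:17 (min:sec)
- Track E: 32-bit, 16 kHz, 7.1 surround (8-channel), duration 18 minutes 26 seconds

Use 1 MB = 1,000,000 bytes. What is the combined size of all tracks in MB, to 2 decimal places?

Track A: 31 minutes = 1,860 s; 44,100 × 1,860 × 2 × 8 = 1,312,416,000 bytes.
Track B: 74 minutes = 4,440 s; 352,800 × 4,440 × 4 × 1 = 6,265,728,000 bytes.
Track C: 7,350 × 760 × 3 × 2 = 33,516,000 bytes.
Track D: 5:17 (min:sec) = 317 s; 352,800 × 317 × 4 × 1 = 447,350,400 bytes.
Track E: 18 minutes 26 seconds = 1,106 s; 16,000 × 1,106 × 4 × 8 = 566,272,000 bytes.
Total = 8,625,282,400 bytes = 8625.28 MB.

8625.28 MB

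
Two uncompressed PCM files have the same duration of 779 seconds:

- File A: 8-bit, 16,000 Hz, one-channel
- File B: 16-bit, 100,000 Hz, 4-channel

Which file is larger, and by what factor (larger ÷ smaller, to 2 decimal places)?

File A: 16,000 × 1 × 1 = 16,000 bytes/s.
File B: 100,000 × 2 × 4 = 800,000 bytes/s.
File B is larger; ratio = 623,200,000 / 12,464,000 = 50.00.

File B, by a factor of 50.00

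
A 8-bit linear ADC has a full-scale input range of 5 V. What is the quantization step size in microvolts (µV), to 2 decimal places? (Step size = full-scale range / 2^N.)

19531.25 µV

5 V / 2^8 = 5 / 256 V = 19531.25 µV.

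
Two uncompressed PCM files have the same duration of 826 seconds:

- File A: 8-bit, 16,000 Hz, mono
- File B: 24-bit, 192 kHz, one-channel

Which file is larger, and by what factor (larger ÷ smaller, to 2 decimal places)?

File B, by a factor of 36.00

File A: 16,000 × 1 × 1 = 16,000 bytes/s.
File B: 192,000 × 3 × 1 = 576,000 bytes/s.
File B is larger; ratio = 475,776,000 / 13,216,000 = 36.00.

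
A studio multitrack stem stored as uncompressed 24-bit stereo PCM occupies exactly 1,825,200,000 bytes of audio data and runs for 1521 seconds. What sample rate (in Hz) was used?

Bytes = sample_rate × seconds × bytes_per_sample × channels.
sample_rate = 1,825,200,000 / (1,521 × 3 × 2) = 1,825,200,000 / 9,126 = 200,000 Hz.

200,000 Hz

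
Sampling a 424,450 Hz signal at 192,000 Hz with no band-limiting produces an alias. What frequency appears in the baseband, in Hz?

40,450 Hz

Nyquist = 192,000/2 = 96,000 Hz; 424,450 Hz exceeds it.
Alias = |424,450 − 2×192,000| = |424,450 − 384,000| = 40,450 Hz.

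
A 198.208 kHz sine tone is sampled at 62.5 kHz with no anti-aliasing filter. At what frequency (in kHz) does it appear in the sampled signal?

10.708 kHz

Nyquist = 62,500/2 = 31,250 Hz; 198,208 Hz exceeds it.
Alias = |198,208 − 3×62,500| = |198,208 − 187,500| = 10,708 Hz = 10.708 kHz.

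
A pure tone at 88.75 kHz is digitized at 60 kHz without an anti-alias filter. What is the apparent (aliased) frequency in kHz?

28.75 kHz

Nyquist = 60,000/2 = 30,000 Hz; 88,750 Hz exceeds it.
Alias = |88,750 − 1×60,000| = |88,750 − 60,000| = 28,750 Hz = 28.75 kHz.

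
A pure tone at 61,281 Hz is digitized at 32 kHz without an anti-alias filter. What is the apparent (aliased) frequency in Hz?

Nyquist = 32,000/2 = 16,000 Hz; 61,281 Hz exceeds it.
Alias = |61,281 − 2×32,000| = |61,281 − 64,000| = 2,719 Hz.

2,719 Hz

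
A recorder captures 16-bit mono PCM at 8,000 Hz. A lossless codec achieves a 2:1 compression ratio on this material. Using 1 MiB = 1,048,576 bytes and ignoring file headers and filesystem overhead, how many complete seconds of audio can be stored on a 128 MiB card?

Uncompressed byte rate = 8,000 × 2 × 1 = 16,000 bytes/s.
After 2:1 compression, effective rate ≈ 8000 bytes/s.
Capacity = 128 × 1,048,576 = 134,217,728 bytes.
134,217,728 / effective rate ≈ 16777.22 s → 16,777 seconds.

16,777 seconds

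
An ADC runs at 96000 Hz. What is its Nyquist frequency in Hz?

48,000 Hz

Nyquist frequency = sample rate / 2 = 96,000 / 2 = 48,000 Hz.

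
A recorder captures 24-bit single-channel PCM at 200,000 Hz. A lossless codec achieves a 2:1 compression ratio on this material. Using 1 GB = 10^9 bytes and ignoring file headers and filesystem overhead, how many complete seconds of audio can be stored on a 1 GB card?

3,333 seconds

Uncompressed byte rate = 200,000 × 3 × 1 = 600,000 bytes/s.
After 2:1 compression, effective rate ≈ 300000 bytes/s.
Capacity = 1 × 1,000,000,000 = 1,000,000,000 bytes.
1,000,000,000 / effective rate ≈ 3333.33 s → 3,333 seconds.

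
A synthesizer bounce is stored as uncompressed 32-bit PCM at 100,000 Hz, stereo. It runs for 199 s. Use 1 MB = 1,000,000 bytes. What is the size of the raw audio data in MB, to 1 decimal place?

159.2 MB

Bytes = 100,000 samples/s × 199 s × 4 bytes/sample × 2 ch = 159,200,000 bytes.
159,200,000 / 1,000,000 = 159.2 MB.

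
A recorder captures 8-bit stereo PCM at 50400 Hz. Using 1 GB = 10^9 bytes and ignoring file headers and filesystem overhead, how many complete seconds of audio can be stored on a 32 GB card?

317,460 seconds

Uncompressed byte rate = 50,400 × 1 × 2 = 100,800 bytes/s.
Capacity = 32 × 1,000,000,000 = 32,000,000,000 bytes.
32,000,000,000 / 100,800 ≈ 317460.32 s → 317,460 seconds.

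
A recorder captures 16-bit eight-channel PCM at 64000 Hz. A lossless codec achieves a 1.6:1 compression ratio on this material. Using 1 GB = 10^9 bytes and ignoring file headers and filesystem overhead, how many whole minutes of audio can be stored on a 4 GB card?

Uncompressed byte rate = 64,000 × 2 × 8 = 1,024,000 bytes/s.
After 1.6:1 compression, effective rate ≈ 640000 bytes/s.
Capacity = 4 × 1,000,000,000 = 4,000,000,000 bytes.
4,000,000,000 / effective rate ≈ 6250 s → 104 minutes.

104 minutes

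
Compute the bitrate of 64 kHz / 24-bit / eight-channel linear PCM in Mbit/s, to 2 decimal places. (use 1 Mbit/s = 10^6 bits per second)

12.29 Mbit/s

Bit rate = 64,000 × 24 × 8 = 12,288,000 bits/s.
= 12.29 Mbit/s.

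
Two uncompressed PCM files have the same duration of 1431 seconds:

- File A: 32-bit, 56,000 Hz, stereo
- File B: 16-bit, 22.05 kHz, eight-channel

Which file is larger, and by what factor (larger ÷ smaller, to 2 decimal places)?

File A: 56,000 × 4 × 2 = 448,000 bytes/s.
File B: 22,050 × 2 × 8 = 352,800 bytes/s.
File A is larger; ratio = 641,088,000 / 504,856,800 = 1.27.

File A, by a factor of 1.27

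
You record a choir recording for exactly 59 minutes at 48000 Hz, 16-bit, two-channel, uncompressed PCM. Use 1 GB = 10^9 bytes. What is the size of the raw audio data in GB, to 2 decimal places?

0.68 GB

Duration = exactly 59 minutes = 3,540 s.
Bytes = 48,000 samples/s × 3,540 s × 2 bytes/sample × 2 ch = 679,680,000 bytes.
679,680,000 / 1,000,000,000 = 0.68 GB.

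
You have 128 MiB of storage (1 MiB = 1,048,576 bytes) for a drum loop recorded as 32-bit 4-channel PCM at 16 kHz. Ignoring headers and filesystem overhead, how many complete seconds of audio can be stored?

524 seconds

Uncompressed byte rate = 16,000 × 4 × 4 = 256,000 bytes/s.
Capacity = 128 × 1,048,576 = 134,217,728 bytes.
134,217,728 / 256,000 ≈ 524.29 s → 524 seconds.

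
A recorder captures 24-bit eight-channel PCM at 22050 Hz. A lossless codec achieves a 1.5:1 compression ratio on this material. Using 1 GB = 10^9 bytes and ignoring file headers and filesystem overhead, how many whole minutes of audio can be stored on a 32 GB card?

Uncompressed byte rate = 22,050 × 3 × 8 = 529,200 bytes/s.
After 1.5:1 compression, effective rate ≈ 352800 bytes/s.
Capacity = 32 × 1,000,000,000 = 32,000,000,000 bytes.
32,000,000,000 / effective rate ≈ 90702.95 s → 1,511 minutes.

1,511 minutes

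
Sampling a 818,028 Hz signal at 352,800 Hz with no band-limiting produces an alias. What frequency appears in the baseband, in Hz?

112,428 Hz

Nyquist = 352,800/2 = 176,400 Hz; 818,028 Hz exceeds it.
Alias = |818,028 − 2×352,800| = |818,028 − 705,600| = 112,428 Hz.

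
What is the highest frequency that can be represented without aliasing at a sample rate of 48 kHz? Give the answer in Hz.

24,000 Hz

Nyquist frequency = sample rate / 2 = 48,000 / 2 = 24,000 Hz.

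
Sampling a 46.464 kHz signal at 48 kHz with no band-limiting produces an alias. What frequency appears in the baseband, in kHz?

Nyquist = 48,000/2 = 24,000 Hz; 46,464 Hz exceeds it.
Alias = |46,464 − 1×48,000| = |46,464 − 48,000| = 1,536 Hz = 1.536 kHz.

1.536 kHz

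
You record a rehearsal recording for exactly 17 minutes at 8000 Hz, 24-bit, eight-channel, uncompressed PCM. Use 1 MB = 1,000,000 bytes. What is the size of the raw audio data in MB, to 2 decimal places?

Duration = exactly 17 minutes = 1,020 s.
Bytes = 8,000 samples/s × 1,020 s × 3 bytes/sample × 8 ch = 195,840,000 bytes.
195,840,000 / 1,000,000 = 195.84 MB.

195.84 MB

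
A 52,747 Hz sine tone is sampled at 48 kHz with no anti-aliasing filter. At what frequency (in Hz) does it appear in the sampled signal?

4,747 Hz

Nyquist = 48,000/2 = 24,000 Hz; 52,747 Hz exceeds it.
Alias = |52,747 − 1×48,000| = |52,747 − 48,000| = 4,747 Hz.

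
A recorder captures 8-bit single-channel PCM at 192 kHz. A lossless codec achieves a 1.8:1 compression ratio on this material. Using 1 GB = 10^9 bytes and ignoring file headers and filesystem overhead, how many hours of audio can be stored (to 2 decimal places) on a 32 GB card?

Uncompressed byte rate = 192,000 × 1 × 1 = 192,000 bytes/s.
After 1.8:1 compression, effective rate ≈ 106666.67 bytes/s.
Capacity = 32 × 1,000,000,000 = 32,000,000,000 bytes.
32,000,000,000 / effective rate ≈ 300000 s → 83.33 hours.

83.33 hours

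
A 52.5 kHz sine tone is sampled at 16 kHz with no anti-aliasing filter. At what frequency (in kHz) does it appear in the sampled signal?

Nyquist = 16,000/2 = 8,000 Hz; 52,500 Hz exceeds it.
Alias = |52,500 − 3×16,000| = |52,500 − 48,000| = 4,500 Hz = 4.5 kHz.

4.5 kHz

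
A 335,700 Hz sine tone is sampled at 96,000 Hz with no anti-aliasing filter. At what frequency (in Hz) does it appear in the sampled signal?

47,700 Hz

Nyquist = 96,000/2 = 48,000 Hz; 335,700 Hz exceeds it.
Alias = |335,700 − 3×96,000| = |335,700 − 288,000| = 47,700 Hz.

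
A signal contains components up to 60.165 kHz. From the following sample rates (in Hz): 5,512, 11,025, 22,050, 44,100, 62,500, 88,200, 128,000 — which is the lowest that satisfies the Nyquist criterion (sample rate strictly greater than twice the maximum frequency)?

Need sample rate > 2 × 60,165 = 120,330 Hz.
Lowest listed rate above 120,330 Hz is 128,000 Hz.

128,000 Hz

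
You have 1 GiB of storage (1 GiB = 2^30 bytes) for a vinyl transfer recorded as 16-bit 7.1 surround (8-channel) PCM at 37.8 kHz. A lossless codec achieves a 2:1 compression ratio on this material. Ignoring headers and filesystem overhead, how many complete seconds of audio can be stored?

Uncompressed byte rate = 37,800 × 2 × 8 = 604,800 bytes/s.
After 2:1 compression, effective rate ≈ 302400 bytes/s.
Capacity = 1 × 1,073,741,824 = 1,073,741,824 bytes.
1,073,741,824 / effective rate ≈ 3550.73 s → 3,550 seconds.

3,550 seconds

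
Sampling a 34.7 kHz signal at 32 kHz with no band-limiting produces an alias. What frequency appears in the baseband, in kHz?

2.7 kHz

Nyquist = 32,000/2 = 16,000 Hz; 34,700 Hz exceeds it.
Alias = |34,700 − 1×32,000| = |34,700 − 32,000| = 2,700 Hz = 2.7 kHz.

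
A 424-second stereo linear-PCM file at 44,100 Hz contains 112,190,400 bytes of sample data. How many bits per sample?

Bytes per sample = 112,190,400 / (44,100 × 424 × 2) = 112,190,400 / 37,396,800 = 3.
Bit depth = 3 × 8 = 24 bits.

24 bits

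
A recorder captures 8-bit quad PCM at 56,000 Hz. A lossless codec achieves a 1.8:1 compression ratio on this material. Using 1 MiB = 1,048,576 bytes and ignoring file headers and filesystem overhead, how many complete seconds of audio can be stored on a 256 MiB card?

2,157 seconds

Uncompressed byte rate = 56,000 × 1 × 4 = 224,000 bytes/s.
After 1.8:1 compression, effective rate ≈ 124444.44 bytes/s.
Capacity = 256 × 1,048,576 = 268,435,456 bytes.
268,435,456 / effective rate ≈ 2157.07 s → 2,157 seconds.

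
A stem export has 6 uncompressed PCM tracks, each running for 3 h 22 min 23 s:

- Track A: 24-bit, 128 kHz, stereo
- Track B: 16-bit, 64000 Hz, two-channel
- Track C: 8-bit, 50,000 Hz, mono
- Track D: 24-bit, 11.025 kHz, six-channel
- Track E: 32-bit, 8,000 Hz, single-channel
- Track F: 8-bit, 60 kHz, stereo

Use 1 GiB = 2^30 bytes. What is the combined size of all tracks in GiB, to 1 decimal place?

3 h 22 min 23 s = 12,143 s.
Track A: 128,000 × 12,143 × 3 × 2 = 9,325,824,000 bytes.
Track B: 64,000 × 12,143 × 2 × 2 = 3,108,608,000 bytes.
Track C: 50,000 × 12,143 × 1 × 1 = 607,150,000 bytes.
Track D: 11,025 × 12,143 × 3 × 6 = 2,409,778,350 bytes.
Track E: 8,000 × 12,143 × 4 × 1 = 388,576,000 bytes.
Track F: 60,000 × 12,143 × 1 × 2 = 1,457,160,000 bytes.
Total = 17,297,096,350 bytes = 16.1 GiB.

16.1 GiB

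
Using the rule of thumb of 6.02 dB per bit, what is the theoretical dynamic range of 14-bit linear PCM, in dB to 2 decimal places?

84.28 dB

14 × 6.02 = 84.28 dB.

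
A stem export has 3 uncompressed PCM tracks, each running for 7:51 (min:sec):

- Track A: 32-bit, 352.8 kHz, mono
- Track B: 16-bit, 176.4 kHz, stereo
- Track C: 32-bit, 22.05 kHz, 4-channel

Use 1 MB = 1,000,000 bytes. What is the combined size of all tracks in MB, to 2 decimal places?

1163.18 MB

7:51 (min:sec) = 471 s.
Track A: 352,800 × 471 × 4 × 1 = 664,675,200 bytes.
Track B: 176,400 × 471 × 2 × 2 = 332,337,600 bytes.
Track C: 22,050 × 471 × 4 × 4 = 166,168,800 bytes.
Total = 1,163,181,600 bytes = 1163.18 MB.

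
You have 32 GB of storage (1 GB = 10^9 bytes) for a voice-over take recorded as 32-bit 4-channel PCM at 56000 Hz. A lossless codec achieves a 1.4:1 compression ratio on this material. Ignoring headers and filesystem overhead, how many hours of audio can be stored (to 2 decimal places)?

13.89 hours

Uncompressed byte rate = 56,000 × 4 × 4 = 896,000 bytes/s.
After 1.4:1 compression, effective rate ≈ 640000 bytes/s.
Capacity = 32 × 1,000,000,000 = 32,000,000,000 bytes.
32,000,000,000 / effective rate ≈ 50000 s → 13.89 hours.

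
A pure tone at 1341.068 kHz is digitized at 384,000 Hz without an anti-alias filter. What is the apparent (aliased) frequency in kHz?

189.068 kHz

Nyquist = 384,000/2 = 192,000 Hz; 1,341,068 Hz exceeds it.
Alias = |1,341,068 − 3×384,000| = |1,341,068 − 1,152,000| = 189,068 Hz = 189.068 kHz.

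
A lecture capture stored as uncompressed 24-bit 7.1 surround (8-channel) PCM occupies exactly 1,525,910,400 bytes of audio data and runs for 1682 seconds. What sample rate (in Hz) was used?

Bytes = sample_rate × seconds × bytes_per_sample × channels.
sample_rate = 1,525,910,400 / (1,682 × 3 × 8) = 1,525,910,400 / 40,368 = 37,800 Hz.

37,800 Hz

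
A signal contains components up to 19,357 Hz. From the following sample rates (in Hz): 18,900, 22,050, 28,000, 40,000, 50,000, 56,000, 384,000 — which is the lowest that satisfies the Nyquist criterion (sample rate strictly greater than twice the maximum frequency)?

Need sample rate > 2 × 19,357 = 38,714 Hz.
Lowest listed rate above 38,714 Hz is 40,000 Hz.

40,000 Hz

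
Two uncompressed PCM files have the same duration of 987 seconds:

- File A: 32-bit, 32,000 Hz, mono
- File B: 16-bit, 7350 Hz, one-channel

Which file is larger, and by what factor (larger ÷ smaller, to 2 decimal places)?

File A, by a factor of 8.71

File A: 32,000 × 4 × 1 = 128,000 bytes/s.
File B: 7,350 × 2 × 1 = 14,700 bytes/s.
File A is larger; ratio = 126,336,000 / 14,508,900 = 8.71.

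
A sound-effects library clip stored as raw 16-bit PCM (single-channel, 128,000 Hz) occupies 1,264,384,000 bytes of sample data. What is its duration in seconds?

4,939 seconds

Byte rate = 128,000 × 2 × 1 = 256,000 bytes/s.
Duration = 1,264,384,000 / 256,000 = 4,939 s.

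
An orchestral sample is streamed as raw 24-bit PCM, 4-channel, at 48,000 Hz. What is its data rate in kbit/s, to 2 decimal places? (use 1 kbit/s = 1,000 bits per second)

4608.00 kbit/s

Bit rate = 48,000 × 24 × 4 = 4,608,000 bits/s.
= 4608.00 kbit/s.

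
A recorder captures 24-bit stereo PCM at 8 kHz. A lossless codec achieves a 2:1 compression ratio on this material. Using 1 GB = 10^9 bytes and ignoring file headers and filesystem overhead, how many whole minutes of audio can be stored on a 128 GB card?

88,888 minutes

Uncompressed byte rate = 8,000 × 3 × 2 = 48,000 bytes/s.
After 2:1 compression, effective rate ≈ 24000 bytes/s.
Capacity = 128 × 1,000,000,000 = 128,000,000,000 bytes.
128,000,000,000 / effective rate ≈ 5333333.33 s → 88,888 minutes.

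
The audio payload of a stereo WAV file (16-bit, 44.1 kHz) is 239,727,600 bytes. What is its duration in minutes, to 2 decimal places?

Byte rate = 44,100 × 2 × 2 = 176,400 bytes/s.
Duration = 239,727,600 / 176,400 = 1,359 s.
1,359 s / 60 = 22.65 minutes.

22.65 minutes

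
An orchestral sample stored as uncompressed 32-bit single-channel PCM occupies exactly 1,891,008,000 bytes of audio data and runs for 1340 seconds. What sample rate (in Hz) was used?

352,800 Hz

Bytes = sample_rate × seconds × bytes_per_sample × channels.
sample_rate = 1,891,008,000 / (1,340 × 4 × 1) = 1,891,008,000 / 5,360 = 352,800 Hz.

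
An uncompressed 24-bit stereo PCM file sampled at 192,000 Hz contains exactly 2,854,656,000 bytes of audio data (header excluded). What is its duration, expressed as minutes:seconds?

Byte rate = 192,000 × 3 × 2 = 1,152,000 bytes/s.
Duration = 2,854,656,000 / 1,152,000 = 2,478 s.
2,478 s = 41:18.

41:18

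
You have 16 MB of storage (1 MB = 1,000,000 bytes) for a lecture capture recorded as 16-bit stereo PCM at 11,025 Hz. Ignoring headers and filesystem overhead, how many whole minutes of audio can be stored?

Uncompressed byte rate = 11,025 × 2 × 2 = 44,100 bytes/s.
Capacity = 16 × 1,000,000 = 16,000,000 bytes.
16,000,000 / 44,100 ≈ 362.81 s → 6 minutes.

6 minutes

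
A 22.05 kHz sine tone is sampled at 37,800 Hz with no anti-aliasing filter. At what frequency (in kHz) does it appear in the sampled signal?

Nyquist = 37,800/2 = 18,900 Hz; 22,050 Hz exceeds it.
Alias = |22,050 − 1×37,800| = |22,050 − 37,800| = 15,750 Hz = 15.75 kHz.

15.75 kHz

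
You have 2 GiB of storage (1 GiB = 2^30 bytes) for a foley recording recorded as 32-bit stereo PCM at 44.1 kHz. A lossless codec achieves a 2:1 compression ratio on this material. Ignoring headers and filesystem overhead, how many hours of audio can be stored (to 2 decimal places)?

3.38 hours

Uncompressed byte rate = 44,100 × 4 × 2 = 352,800 bytes/s.
After 2:1 compression, effective rate ≈ 176400 bytes/s.
Capacity = 2 × 1,073,741,824 = 2,147,483,648 bytes.
2,147,483,648 / effective rate ≈ 12173.94 s → 3.38 hours.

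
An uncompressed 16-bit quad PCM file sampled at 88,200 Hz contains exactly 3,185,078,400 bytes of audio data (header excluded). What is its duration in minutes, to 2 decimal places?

75.23 minutes

Byte rate = 88,200 × 2 × 4 = 705,600 bytes/s.
Duration = 3,185,078,400 / 705,600 = 4,514 s.
4,514 s / 60 = 75.23 minutes.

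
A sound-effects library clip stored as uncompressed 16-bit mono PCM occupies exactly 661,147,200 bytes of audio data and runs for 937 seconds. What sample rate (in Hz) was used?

352,800 Hz

Bytes = sample_rate × seconds × bytes_per_sample × channels.
sample_rate = 661,147,200 / (937 × 2 × 1) = 661,147,200 / 1,874 = 352,800 Hz.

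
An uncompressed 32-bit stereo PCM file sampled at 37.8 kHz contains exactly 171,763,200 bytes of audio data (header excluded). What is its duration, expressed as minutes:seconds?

Byte rate = 37,800 × 4 × 2 = 302,400 bytes/s.
Duration = 171,763,200 / 302,400 = 568 s.
568 s = 9:28.

9:28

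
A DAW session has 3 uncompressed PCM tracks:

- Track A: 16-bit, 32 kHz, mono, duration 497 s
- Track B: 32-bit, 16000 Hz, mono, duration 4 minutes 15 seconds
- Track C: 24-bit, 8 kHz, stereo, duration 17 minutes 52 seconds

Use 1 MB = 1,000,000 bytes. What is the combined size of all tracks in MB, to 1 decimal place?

99.6 MB

Track A: 32,000 × 497 × 2 × 1 = 31,808,000 bytes.
Track B: 4 minutes 15 seconds = 255 s; 16,000 × 255 × 4 × 1 = 16,320,000 bytes.
Track C: 17 minutes 52 seconds = 1,072 s; 8,000 × 1,072 × 3 × 2 = 51,456,000 bytes.
Total = 99,584,000 bytes = 99.6 MB.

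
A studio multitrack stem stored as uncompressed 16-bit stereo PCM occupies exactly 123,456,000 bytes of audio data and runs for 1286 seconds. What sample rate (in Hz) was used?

24,000 Hz

Bytes = sample_rate × seconds × bytes_per_sample × channels.
sample_rate = 123,456,000 / (1,286 × 2 × 2) = 123,456,000 / 5,144 = 24,000 Hz.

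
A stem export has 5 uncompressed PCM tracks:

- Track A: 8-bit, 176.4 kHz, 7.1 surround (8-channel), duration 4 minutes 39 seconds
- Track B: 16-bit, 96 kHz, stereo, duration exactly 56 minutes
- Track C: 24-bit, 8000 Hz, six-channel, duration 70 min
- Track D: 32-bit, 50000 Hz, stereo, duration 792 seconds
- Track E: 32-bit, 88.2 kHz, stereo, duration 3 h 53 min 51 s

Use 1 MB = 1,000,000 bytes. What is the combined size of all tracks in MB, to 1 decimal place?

12505.8 MB

Track A: 4 minutes 39 seconds = 279 s; 176,400 × 279 × 1 × 8 = 393,724,800 bytes.
Track B: exactly 56 minutes = 3,360 s; 96,000 × 3,360 × 2 × 2 = 1,290,240,000 bytes.
Track C: 70 min = 4,200 s; 8,000 × 4,200 × 3 × 6 = 604,800,000 bytes.
Track D: 50,000 × 792 × 4 × 2 = 316,800,000 bytes.
Track E: 3 h 53 min 51 s = 14,031 s; 88,200 × 14,031 × 4 × 2 = 9,900,273,600 bytes.
Total = 12,505,838,400 bytes = 12505.8 MB.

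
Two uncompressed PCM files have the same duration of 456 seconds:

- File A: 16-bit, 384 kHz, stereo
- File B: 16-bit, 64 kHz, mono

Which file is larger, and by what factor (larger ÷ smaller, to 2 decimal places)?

File A: 384,000 × 2 × 2 = 1,536,000 bytes/s.
File B: 64,000 × 2 × 1 = 128,000 bytes/s.
File A is larger; ratio = 700,416,000 / 58,368,000 = 12.00.

File A, by a factor of 12.00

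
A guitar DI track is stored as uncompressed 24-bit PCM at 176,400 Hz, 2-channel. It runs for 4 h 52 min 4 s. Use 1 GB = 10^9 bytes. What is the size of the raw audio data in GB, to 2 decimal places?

18.55 GB

Duration = 4 h 52 min 4 s = 17,524 s.
Bytes = 176,400 samples/s × 17,524 s × 3 bytes/sample × 2 ch = 18,547,401,600 bytes.
18,547,401,600 / 1,000,000,000 = 18.55 GB.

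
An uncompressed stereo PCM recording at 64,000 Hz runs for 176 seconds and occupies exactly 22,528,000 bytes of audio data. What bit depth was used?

Bytes per sample = 22,528,000 / (64,000 × 176 × 2) = 22,528,000 / 22,528,000 = 1.
Bit depth = 1 × 8 = 8 bits.

8 bits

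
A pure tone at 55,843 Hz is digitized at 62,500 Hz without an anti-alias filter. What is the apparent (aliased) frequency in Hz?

Nyquist = 62,500/2 = 31,250 Hz; 55,843 Hz exceeds it.
Alias = |55,843 − 1×62,500| = |55,843 − 62,500| = 6,657 Hz.

6,657 Hz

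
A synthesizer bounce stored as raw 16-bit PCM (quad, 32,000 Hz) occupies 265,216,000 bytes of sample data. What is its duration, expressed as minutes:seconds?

17:16

Byte rate = 32,000 × 2 × 4 = 256,000 bytes/s.
Duration = 265,216,000 / 256,000 = 1,036 s.
1,036 s = 17:16.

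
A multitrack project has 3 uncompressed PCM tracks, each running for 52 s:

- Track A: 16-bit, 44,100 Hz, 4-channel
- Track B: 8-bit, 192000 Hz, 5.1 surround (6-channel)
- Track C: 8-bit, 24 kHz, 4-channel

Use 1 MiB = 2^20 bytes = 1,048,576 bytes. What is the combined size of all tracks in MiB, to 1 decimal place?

79.4 MiB

Track A: 44,100 × 52 × 2 × 4 = 18,345,600 bytes.
Track B: 192,000 × 52 × 1 × 6 = 59,904,000 bytes.
Track C: 24,000 × 52 × 1 × 4 = 4,992,000 bytes.
Total = 83,241,600 bytes = 79.4 MiB.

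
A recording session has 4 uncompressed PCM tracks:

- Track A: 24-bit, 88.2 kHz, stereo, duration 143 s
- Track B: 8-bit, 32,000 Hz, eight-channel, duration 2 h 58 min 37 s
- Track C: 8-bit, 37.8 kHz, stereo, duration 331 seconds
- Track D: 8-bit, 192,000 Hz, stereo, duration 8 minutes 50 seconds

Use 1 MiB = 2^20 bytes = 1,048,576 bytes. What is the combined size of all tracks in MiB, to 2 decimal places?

Track A: 88,200 × 143 × 3 × 2 = 75,675,600 bytes.
Track B: 2 h 58 min 37 s = 10,717 s; 32,000 × 10,717 × 1 × 8 = 2,743,552,000 bytes.
Track C: 37,800 × 331 × 1 × 2 = 25,023,600 bytes.
Track D: 8 minutes 50 seconds = 530 s; 192,000 × 530 × 1 × 2 = 203,520,000 bytes.
Total = 3,047,771,200 bytes = 2906.58 MiB.

2906.58 MiB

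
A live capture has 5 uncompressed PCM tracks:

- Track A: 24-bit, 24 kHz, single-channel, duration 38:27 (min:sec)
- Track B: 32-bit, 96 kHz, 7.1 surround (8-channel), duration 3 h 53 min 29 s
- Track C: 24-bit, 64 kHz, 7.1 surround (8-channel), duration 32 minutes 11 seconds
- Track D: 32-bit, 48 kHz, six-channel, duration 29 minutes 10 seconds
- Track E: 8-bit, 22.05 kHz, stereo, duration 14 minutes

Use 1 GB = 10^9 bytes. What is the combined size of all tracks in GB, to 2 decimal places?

48.22 GB

Track A: 38:27 (min:sec) = 2,307 s; 24,000 × 2,307 × 3 × 1 = 166,104,000 bytes.
Track B: 3 h 53 min 29 s = 14,009 s; 96,000 × 14,009 × 4 × 8 = 43,035,648,000 bytes.
Track C: 32 minutes 11 seconds = 1,931 s; 64,000 × 1,931 × 3 × 8 = 2,966,016,000 bytes.
Track D: 29 minutes 10 seconds = 1,750 s; 48,000 × 1,750 × 4 × 6 = 2,016,000,000 bytes.
Track E: 14 minutes = 840 s; 22,050 × 840 × 1 × 2 = 37,044,000 bytes.
Total = 48,220,812,000 bytes = 48.22 GB.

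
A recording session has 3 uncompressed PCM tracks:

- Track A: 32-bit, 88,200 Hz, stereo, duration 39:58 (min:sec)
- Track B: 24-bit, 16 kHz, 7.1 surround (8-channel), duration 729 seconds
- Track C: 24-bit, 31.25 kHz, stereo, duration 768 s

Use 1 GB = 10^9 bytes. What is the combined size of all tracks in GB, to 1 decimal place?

Track A: 39:58 (min:sec) = 2,398 s; 88,200 × 2,398 × 4 × 2 = 1,692,028,800 bytes.
Track B: 16,000 × 729 × 3 × 8 = 279,936,000 bytes.
Track C: 31,250 × 768 × 3 × 2 = 144,000,000 bytes.
Total = 2,115,964,800 bytes = 2.1 GB.

2.1 GB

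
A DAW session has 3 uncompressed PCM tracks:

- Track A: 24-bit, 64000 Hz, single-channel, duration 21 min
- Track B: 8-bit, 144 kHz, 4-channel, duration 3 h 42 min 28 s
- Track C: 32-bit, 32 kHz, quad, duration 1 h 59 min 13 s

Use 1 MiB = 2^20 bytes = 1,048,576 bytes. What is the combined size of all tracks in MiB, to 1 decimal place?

11055.7 MiB

Track A: 21 min = 1,260 s; 64,000 × 1,260 × 3 × 1 = 241,920,000 bytes.
Track B: 3 h 42 min 28 s = 13,348 s; 144,000 × 13,348 × 1 × 4 = 7,688,448,000 bytes.
Track C: 1 h 59 min 13 s = 7,153 s; 32,000 × 7,153 × 4 × 4 = 3,662,336,000 bytes.
Total = 11,592,704,000 bytes = 11055.7 MiB.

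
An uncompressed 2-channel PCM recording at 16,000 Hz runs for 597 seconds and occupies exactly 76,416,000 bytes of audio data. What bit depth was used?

Bytes per sample = 76,416,000 / (16,000 × 597 × 2) = 76,416,000 / 19,104,000 = 4.
Bit depth = 4 × 8 = 32 bits.

32 bits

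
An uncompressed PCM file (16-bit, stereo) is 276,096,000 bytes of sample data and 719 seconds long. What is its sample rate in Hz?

96,000 Hz

Bytes = sample_rate × seconds × bytes_per_sample × channels.
sample_rate = 276,096,000 / (719 × 2 × 2) = 276,096,000 / 2,876 = 96,000 Hz.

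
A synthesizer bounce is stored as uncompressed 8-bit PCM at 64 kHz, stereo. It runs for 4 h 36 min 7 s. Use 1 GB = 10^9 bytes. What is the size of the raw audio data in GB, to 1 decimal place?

Duration = 4 h 36 min 7 s = 16,567 s.
Bytes = 64,000 samples/s × 16,567 s × 1 bytes/sample × 2 ch = 2,120,576,000 bytes.
2,120,576,000 / 1,000,000,000 = 2.1 GB.

2.1 GB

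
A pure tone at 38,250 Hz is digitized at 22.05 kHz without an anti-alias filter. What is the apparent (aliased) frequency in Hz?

Nyquist = 22,050/2 = 11,025 Hz; 38,250 Hz exceeds it.
Alias = |38,250 − 2×22,050| = |38,250 − 44,100| = 5,850 Hz.

5,850 Hz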